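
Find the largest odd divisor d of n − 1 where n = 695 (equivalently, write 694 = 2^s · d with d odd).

Halving: 694 → 347; 347 is odd.
So 694 = 2^1 · 347.

347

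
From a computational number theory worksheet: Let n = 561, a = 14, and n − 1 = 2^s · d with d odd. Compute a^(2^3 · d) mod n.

67

n − 1 = 560 = 2^4 · 35, so s = 4 and d = 35.
x_0 = 14^35 mod 561 = 551.
x_1 = 551^2 mod 561 = 100.
x_2 = 100^2 mod 561 = 463.
x_3 = 463^2 mod 561 = 67.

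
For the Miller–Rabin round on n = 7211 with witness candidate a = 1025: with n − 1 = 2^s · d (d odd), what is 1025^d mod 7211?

1

n − 1 = 7210 = 2^1 · 3605, so s = 1 and d = 3605.
Repeated squaring mod 7211: 1025^1 ≡ 1025, 1025^2 ≡ 5030, 1025^4 ≡ 4712, 1025^8 ≡ 275, 1025^16 ≡ 3515, 1025^32 ≡ 2782, 1025^64 ≡ 2121, 1025^128 ≡ 6188, 1025^256 ≡ 934, 1025^512 ≡ 7036, 1025^1024 ≡ 1781, 1025^2048 ≡ 6332.
3605 = 2048 + 1024 + 512 + 16 + 4 + 1, so 1025^3605 ≡ 6332·1781·7036·3515·4712·1025 ≡ 1 (mod 7211).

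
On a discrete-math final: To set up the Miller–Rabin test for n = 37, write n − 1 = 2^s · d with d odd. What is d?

Halving: 36 → 18 → 9; 9 is odd.
So 36 = 2^2 · 9.

9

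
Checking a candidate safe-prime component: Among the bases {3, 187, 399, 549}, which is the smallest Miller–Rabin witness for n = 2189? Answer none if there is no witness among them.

n − 1 = 2188 = 2^2 · 547, so s = 2 and d = 547.
Base 3: x_0 = 3^547 mod 2189 = 471. x_0 is neither 1 nor 2188, so continue squaring. x_1 = 471^2 mod 2189 = 752. Reached i = s−1 = 1 without hitting −1: 3 is a Miller–Rabin witness and 2189 is composite.
Base 187: x_0 = 187^547 mod 2189 = 649. x_0 is neither 1 nor 2188, so continue squaring. x_1 = 649^2 mod 2189 = 913. Reached i = s−1 = 1 without hitting −1: 187 is a Miller–Rabin witness and 2189 is composite.
Base 399: x_0 = 399^547 mod 2189 = 1593. x_0 is neither 1 nor 2188, so continue squaring. x_1 = 1593^2 mod 2189 = 598. Reached i = s−1 = 1 without hitting −1: 399 is a Miller–Rabin witness and 2189 is composite.
Base 549: x_0 = 549^547 mod 2189 = 868. x_0 is neither 1 nor 2188, so continue squaring. x_1 = 868^2 mod 2189 = 408. Reached i = s−1 = 1 without hitting −1: 549 is a Miller–Rabin witness and 2189 is composite.
The smallest witness among the given bases is 3.

3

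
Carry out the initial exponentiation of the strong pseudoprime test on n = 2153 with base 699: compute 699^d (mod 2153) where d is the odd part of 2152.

1907

n − 1 = 2152 = 2^3 · 269, so s = 3 and d = 269.
Repeated squaring mod 2153: 699^1 ≡ 699, 699^2 ≡ 2023, 699^4 ≡ 1829, 699^8 ≡ 1632, 699^16 ≡ 163, 699^32 ≡ 733, 699^64 ≡ 1192, 699^128 ≡ 2037, 699^256 ≡ 538.
269 = 256 + 8 + 4 + 1, so 699^269 ≡ 538·1632·1829·699 ≡ 1907 (mod 2153).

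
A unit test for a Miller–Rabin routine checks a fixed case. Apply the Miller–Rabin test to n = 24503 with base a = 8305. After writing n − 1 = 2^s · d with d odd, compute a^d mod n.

16046

n − 1 = 24502 = 2^1 · 12251, so s = 1 and d = 12251.
8305^12251 mod 24503 = 16046.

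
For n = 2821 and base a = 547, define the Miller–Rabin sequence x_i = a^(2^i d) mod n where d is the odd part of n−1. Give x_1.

1

n − 1 = 2820 = 2^2 · 705, so s = 2 and d = 705.
x_0 = 547^705 mod 2821 = 1.
x_1 = 1^2 mod 2821 = 1.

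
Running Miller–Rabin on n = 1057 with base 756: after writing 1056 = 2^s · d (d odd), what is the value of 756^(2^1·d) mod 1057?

n − 1 = 1056 = 2^5 · 33, so s = 5 and d = 33.
Repeated squaring mod 1057: 756^1 ≡ 756, 756^2 ≡ 756, 756^4 ≡ 756, 756^8 ≡ 756, 756^16 ≡ 756, 756^32 ≡ 756.
33 = 32 + 1, so 756^33 ≡ 756·756 ≡ 756 (mod 1057).
x_0 = 756.
x_1 = 756^2 mod 1057 = 756.

756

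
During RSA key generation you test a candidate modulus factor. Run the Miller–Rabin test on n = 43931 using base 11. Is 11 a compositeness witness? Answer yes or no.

yes

n − 1 = 43930 = 2^1 · 21965, so s = 1 and d = 21965.
x_0 = 11^21965 mod 43931 = 16748.
x_0 ∉ {1, 43930} and s = 1, so 11 is a Miller–Rabin witness and 43931 is composite.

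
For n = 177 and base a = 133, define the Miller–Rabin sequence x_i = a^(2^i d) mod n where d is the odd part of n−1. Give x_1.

n − 1 = 176 = 2^4 · 11, so s = 4 and d = 11.
Repeated squaring mod 177: 133^1 ≡ 133, 133^2 ≡ 166, 133^4 ≡ 121, 133^8 ≡ 127.
11 = 8 + 2 + 1, so 133^11 ≡ 127·166·133 ≡ 49 (mod 177).
x_0 = 49.
x_1 = 49^2 mod 177 = 100.

100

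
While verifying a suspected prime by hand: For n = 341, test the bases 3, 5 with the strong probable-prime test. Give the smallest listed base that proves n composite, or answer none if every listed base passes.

n − 1 = 340 = 2^2 · 85, so s = 2 and d = 85.
Base 3: x_0 = 3^85 mod 341 = 254. x_0 is neither 1 nor 340, so continue squaring. x_1 = 254^2 mod 341 = 67. Reached i = s−1 = 1 without hitting −1: 3 is a Miller–Rabin witness and 341 is composite.
Base 5: x_0 = 5^85 mod 341 = 67. x_0 is neither 1 nor 340, so continue squaring. x_1 = 67^2 mod 341 = 56. Reached i = s−1 = 1 without hitting −1: 5 is a Miller–Rabin witness and 341 is composite.
The smallest witness among the given bases is 3.

3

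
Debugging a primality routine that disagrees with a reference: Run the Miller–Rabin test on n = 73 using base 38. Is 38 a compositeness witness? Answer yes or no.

no

n − 1 = 72 = 2^3 · 9, so s = 3 and d = 9.
x_0 = 38^9 mod 73 = 46.
x_0 is neither 1 nor 72, so continue squaring.
x_1 = 46^2 mod 73 = 72.
x_1 ≡ −1, so 38 is not a witness.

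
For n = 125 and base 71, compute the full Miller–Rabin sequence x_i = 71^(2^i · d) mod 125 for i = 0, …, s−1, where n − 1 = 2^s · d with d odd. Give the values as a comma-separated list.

n − 1 = 124 = 2^2 · 31, so s = 2 and d = 31.
x_0 = 71^31 mod 125 = 46.
x_1 = 46^2 mod 125 = 116.

46, 116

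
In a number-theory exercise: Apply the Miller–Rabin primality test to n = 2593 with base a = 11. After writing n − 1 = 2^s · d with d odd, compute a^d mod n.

1701

n − 1 = 2592 = 2^5 · 81, so s = 5 and d = 81.
Repeated squaring mod 2593: 11^1 ≡ 11, 11^2 ≡ 121, 11^4 ≡ 1676, 11^8 ≡ 757, 11^16 ≡ 2589, 11^32 ≡ 16, 11^64 ≡ 256.
81 = 64 + 16 + 1, so 11^81 ≡ 256·2589·11 ≡ 1701 (mod 2593).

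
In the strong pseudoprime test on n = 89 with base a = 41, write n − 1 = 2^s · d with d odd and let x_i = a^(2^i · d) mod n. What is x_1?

n − 1 = 88 = 2^3 · 11, so s = 3 and d = 11.
x_0 = 41^11 mod 89 = 52.
x_1 = 52^2 mod 89 = 34.

34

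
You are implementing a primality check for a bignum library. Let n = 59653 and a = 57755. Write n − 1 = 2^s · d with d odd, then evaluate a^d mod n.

n − 1 = 59652 = 2^2 · 14913, so s = 2 and d = 14913.
57755^14913 mod 59653 = 7605.

7605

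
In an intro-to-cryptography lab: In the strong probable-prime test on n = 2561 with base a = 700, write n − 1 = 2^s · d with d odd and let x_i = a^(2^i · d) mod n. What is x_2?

n − 1 = 2560 = 2^9 · 5, so s = 9 and d = 5.
x_0 = 700^5 mod 2561 = 163.
x_1 = 163^2 mod 2561 = 959.
x_2 = 959^2 mod 2561 = 282.

282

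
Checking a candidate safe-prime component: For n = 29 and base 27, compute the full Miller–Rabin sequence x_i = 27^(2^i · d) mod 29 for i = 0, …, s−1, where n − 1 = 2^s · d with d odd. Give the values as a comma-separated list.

n − 1 = 28 = 2^2 · 7, so s = 2 and d = 7.
x_0 = 27^7 mod 29 = 17.
x_1 = 17^2 mod 29 = 28.

17, 28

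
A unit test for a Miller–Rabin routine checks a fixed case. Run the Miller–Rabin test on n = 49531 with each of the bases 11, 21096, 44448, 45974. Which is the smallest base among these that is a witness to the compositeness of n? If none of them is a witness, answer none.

n − 1 = 49530 = 2^1 · 24765, so s = 1 and d = 24765.
Base 11: x_0 = 11^24765 mod 49531 = 49530. x_0 = 49530 ≡ −1, so 11 is not a witness.
Base 21096: x_0 = 21096^24765 mod 49531 = 49530. x_0 = 49530 ≡ −1, so 21096 is not a witness.
Base 44448: x_0 = 44448^24765 mod 49531 = 49530. x_0 = 49530 ≡ −1, so 44448 is not a witness.
Base 45974: x_0 = 45974^24765 mod 49531 = 49530. x_0 = 49530 ≡ −1, so 45974 is not a witness.
No listed base is a witness for 49531.

none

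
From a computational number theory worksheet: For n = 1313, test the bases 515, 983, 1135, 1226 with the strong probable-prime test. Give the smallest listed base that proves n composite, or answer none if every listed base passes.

n − 1 = 1312 = 2^5 · 41, so s = 5 and d = 41.
Base 515: x_0 = 515^41 mod 1313 = 515. x_0 is neither 1 nor 1312, so continue squaring. x_1 = 515^2 mod 1313 = 1312. x_1 ≡ −1, so 515 is not a witness.
Base 983: x_0 = 983^41 mod 1313 = 762. x_0 is neither 1 nor 1312, so continue squaring. x_1 = 762^2 mod 1313 = 298. x_2 = 298^2 mod 1313 = 833. x_3 = 833^2 mod 1313 = 625. x_4 = 625^2 mod 1313 = 664. Reached i = s−1 = 4 without hitting −1: 983 is a Miller–Rabin witness and 1313 is composite.
Base 1135: x_0 = 1135^41 mod 1313 = 400. x_0 is neither 1 nor 1312, so continue squaring. x_1 = 400^2 mod 1313 = 1127. x_2 = 1127^2 mod 1313 = 458. x_3 = 458^2 mod 1313 = 997. x_4 = 997^2 mod 1313 = 68. Reached i = s−1 = 4 without hitting −1: 1135 is a Miller–Rabin witness and 1313 is composite.
Base 1226: x_0 = 1226^41 mod 1313 = 1024. x_0 is neither 1 nor 1312, so continue squaring. x_1 = 1024^2 mod 1313 = 802. x_2 = 802^2 mod 1313 = 1147. x_3 = 1147^2 mod 1313 = 1296. x_4 = 1296^2 mod 1313 = 289. Reached i = s−1 = 4 without hitting −1: 1226 is a Miller–Rabin witness and 1313 is composite.
The smallest witness among the given bases is 983.

983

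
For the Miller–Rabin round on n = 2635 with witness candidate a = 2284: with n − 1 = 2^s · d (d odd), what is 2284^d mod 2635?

1639

n − 1 = 2634 = 2^1 · 1317, so s = 1 and d = 1317.
2284^1317 mod 2635 = 1639.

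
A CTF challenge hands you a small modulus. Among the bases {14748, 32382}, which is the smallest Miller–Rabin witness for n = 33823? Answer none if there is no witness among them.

n − 1 = 33822 = 2^1 · 16911, so s = 1 and d = 16911.
Base 14748: x_0 = 14748^16911 mod 33823 = 17335. x_0 ∉ {1, 33822} and s = 1, so 14748 is a Miller–Rabin witness and 33823 is composite.
Base 32382: x_0 = 32382^16911 mod 33823 = 14172. x_0 ∉ {1, 33822} and s = 1, so 32382 is a Miller–Rabin witness and 33823 is composite.
The smallest witness among the given bases is 14748.

14748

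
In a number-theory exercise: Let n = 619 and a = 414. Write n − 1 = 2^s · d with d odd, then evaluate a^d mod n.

618

n − 1 = 618 = 2^1 · 309, so s = 1 and d = 309.
414^309 mod 619 = 618.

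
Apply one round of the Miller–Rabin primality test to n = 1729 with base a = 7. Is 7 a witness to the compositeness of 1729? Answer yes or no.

n − 1 = 1728 = 2^6 · 27, so s = 6 and d = 27.
Repeated squaring mod 1729: 7^1 ≡ 7, 7^2 ≡ 49, 7^4 ≡ 672, 7^8 ≡ 315, 7^16 ≡ 672.
27 = 16 + 8 + 2 + 1, so 7^27 ≡ 672·315·49·7 ≡ 343 (mod 1729).
x_0 = 7^27 mod 1729 = 343.
x_0 is neither 1 nor 1728, so continue squaring.
x_1 = 343^2 mod 1729 = 77.
x_2 = 77^2 mod 1729 = 742.
x_3 = 742^2 mod 1729 = 742.
x_4 = 742^2 mod 1729 = 742.
x_5 = 742^2 mod 1729 = 742.
Reached i = s−1 = 5 without hitting −1: 7 is a Miller–Rabin witness and 1729 is composite.

yes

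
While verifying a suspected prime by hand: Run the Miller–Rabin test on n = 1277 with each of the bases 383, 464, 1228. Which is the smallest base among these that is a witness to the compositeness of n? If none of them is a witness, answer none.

none

n − 1 = 1276 = 2^2 · 319, so s = 2 and d = 319.
Base 383: x_0 = 383^319 mod 1277 = 1. x_0 = 1, so 383 is not a witness.
Base 464: x_0 = 464^319 mod 1277 = 1. x_0 = 1, so 464 is not a witness.
Base 1228: x_0 = 1228^319 mod 1277 = 1. x_0 = 1, so 1228 is not a witness.
No listed base is a witness for 1277.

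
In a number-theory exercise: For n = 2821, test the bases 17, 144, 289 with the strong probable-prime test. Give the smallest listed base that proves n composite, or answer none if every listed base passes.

none

n − 1 = 2820 = 2^2 · 705, so s = 2 and d = 705.
Base 17: x_0 = 17^705 mod 2821 = 2820. x_0 = 2820 ≡ −1, so 17 is not a witness.
Base 144: x_0 = 144^705 mod 2821 = 1. x_0 = 1, so 144 is not a witness.
Base 289: x_0 = 289^705 mod 2821 = 1. x_0 = 1, so 289 is not a witness.
No listed base is a witness for 2821.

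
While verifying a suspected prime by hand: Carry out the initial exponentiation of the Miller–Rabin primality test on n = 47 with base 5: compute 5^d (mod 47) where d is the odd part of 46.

46

n − 1 = 46 = 2^1 · 23, so s = 1 and d = 23.
Repeated squaring mod 47: 5^1 ≡ 5, 5^2 ≡ 25, 5^4 ≡ 14, 5^8 ≡ 8, 5^16 ≡ 17.
23 = 16 + 4 + 2 + 1, so 5^23 ≡ 17·14·25·5 ≡ 46 (mod 47).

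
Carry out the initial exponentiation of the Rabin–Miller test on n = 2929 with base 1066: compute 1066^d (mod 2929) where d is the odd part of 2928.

n − 1 = 2928 = 2^4 · 183, so s = 4 and d = 183.
1066^183 mod 2929 = 2342.

2342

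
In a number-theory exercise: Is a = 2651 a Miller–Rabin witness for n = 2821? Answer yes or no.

n − 1 = 2820 = 2^2 · 705, so s = 2 and d = 705.
x_0 = 2651^705 mod 2821 = 2729.
x_0 is neither 1 nor 2820, so continue squaring.
x_1 = 2729^2 mod 2821 = 1.
x_1 = 1 but x_0 ≠ ±1, a nontrivial square root of 1 — 2651 is a witness and 2821 is composite.

yes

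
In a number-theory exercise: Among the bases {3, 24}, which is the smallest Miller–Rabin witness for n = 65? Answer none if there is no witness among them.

n − 1 = 64 = 2^6 · 1, so s = 6 and d = 1.
Base 3: x_0 = 3^1 mod 65 = 3. x_0 is neither 1 nor 64, so continue squaring. x_1 = 3^2 mod 65 = 9. x_2 = 9^2 mod 65 = 16. x_3 = 16^2 mod 65 = 61. x_4 = 61^2 mod 65 = 16. x_5 = 16^2 mod 65 = 61. Reached i = s−1 = 5 without hitting −1: 3 is a Miller–Rabin witness and 65 is composite.
Base 24: x_0 = 24^1 mod 65 = 24. x_0 is neither 1 nor 64, so continue squaring. x_1 = 24^2 mod 65 = 56. x_2 = 56^2 mod 65 = 16. x_3 = 16^2 mod 65 = 61. x_4 = 61^2 mod 65 = 16. x_5 = 16^2 mod 65 = 61. Reached i = s−1 = 5 without hitting −1: 24 is a Miller–Rabin witness and 65 is composite.
The smallest witness among the given bases is 3.

3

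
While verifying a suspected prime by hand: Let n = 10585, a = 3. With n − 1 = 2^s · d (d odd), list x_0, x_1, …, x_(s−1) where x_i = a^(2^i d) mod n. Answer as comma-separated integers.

n − 1 = 10584 = 2^3 · 1323, so s = 3 and d = 1323.
x_0 = 3^1323 mod 10585 = 8422.
x_1 = 8422^2 mod 10585 = 10584.
x_2 = 10584^2 mod 10585 = 1.

8422, 10584, 1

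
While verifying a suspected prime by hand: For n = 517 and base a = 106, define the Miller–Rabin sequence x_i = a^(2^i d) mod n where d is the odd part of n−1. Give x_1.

n − 1 = 516 = 2^2 · 129, so s = 2 and d = 129.
Repeated squaring mod 517: 106^1 ≡ 106, 106^2 ≡ 379, 106^4 ≡ 432, 106^8 ≡ 504, 106^16 ≡ 169, 106^32 ≡ 126, 106^64 ≡ 366, 106^128 ≡ 53.
129 = 128 + 1, so 106^129 ≡ 53·106 ≡ 448 (mod 517).
x_0 = 448.
x_1 = 448^2 mod 517 = 108.

108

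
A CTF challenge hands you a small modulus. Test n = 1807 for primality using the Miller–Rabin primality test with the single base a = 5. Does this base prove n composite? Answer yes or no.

n − 1 = 1806 = 2^1 · 903, so s = 1 and d = 903.
x_0 = 5^903 mod 1807 = 1308.
x_0 ∉ {1, 1806} and s = 1, so 5 is a Miller–Rabin witness and 1807 is composite.

yes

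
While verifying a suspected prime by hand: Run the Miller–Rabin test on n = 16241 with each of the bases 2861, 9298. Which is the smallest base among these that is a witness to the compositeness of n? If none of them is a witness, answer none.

2861

n − 1 = 16240 = 2^4 · 1015, so s = 4 and d = 1015.
Base 2861: x_0 = 2861^1015 mod 16241 = 3068. x_0 is neither 1 nor 16240, so continue squaring. x_1 = 3068^2 mod 16241 = 9085. x_2 = 9085^2 mod 16241 = 463. x_3 = 463^2 mod 16241 = 3236. Reached i = s−1 = 3 without hitting −1: 2861 is a Miller–Rabin witness and 16241 is composite.
Base 9298: x_0 = 9298^1015 mod 16241 = 11521. x_0 is neither 1 nor 16240, so continue squaring. x_1 = 11521^2 mod 16241 = 11989. x_2 = 11989^2 mod 16241 = 3271. x_3 = 3271^2 mod 16241 = 12863. Reached i = s−1 = 3 without hitting −1: 9298 is a Miller–Rabin witness and 16241 is composite.
The smallest witness among the given bases is 2861.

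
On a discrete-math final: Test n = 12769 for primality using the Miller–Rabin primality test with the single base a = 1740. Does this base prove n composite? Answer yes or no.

yes

n − 1 = 12768 = 2^5 · 399, so s = 5 and d = 399.
x_0 = 1740^399 mod 12769 = 10544.
x_0 is neither 1 nor 12768, so continue squaring.
x_1 = 10544^2 mod 12769 = 9022.
x_2 = 9022^2 mod 12769 = 6878.
x_3 = 6878^2 mod 12769 = 10508.
x_4 = 10508^2 mod 12769 = 4521.
Reached i = s−1 = 4 without hitting −1: 1740 is a Miller–Rabin witness and 12769 is composite.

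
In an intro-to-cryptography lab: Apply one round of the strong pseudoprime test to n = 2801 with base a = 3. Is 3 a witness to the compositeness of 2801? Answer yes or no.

no

n − 1 = 2800 = 2^4 · 175, so s = 4 and d = 175.
x_0 = 3^175 mod 2801 = 24.
x_0 is neither 1 nor 2800, so continue squaring.
x_1 = 24^2 mod 2801 = 576.
x_2 = 576^2 mod 2801 = 1258.
x_3 = 1258^2 mod 2801 = 2800.
x_3 ≡ −1, so 3 is not a witness.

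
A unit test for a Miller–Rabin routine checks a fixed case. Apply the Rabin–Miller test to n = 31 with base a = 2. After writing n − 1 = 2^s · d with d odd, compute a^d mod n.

1

n − 1 = 30 = 2^1 · 15, so s = 1 and d = 15.
2^15 mod 31 = 1.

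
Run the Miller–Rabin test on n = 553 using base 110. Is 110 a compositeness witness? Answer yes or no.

n − 1 = 552 = 2^3 · 69, so s = 3 and d = 69.
x_0 = 110^69 mod 553 = 447.
x_0 is neither 1 nor 552, so continue squaring.
x_1 = 447^2 mod 553 = 176.
x_2 = 176^2 mod 553 = 8.
Reached i = s−1 = 2 without hitting −1: 110 is a Miller–Rabin witness and 553 is composite.

yes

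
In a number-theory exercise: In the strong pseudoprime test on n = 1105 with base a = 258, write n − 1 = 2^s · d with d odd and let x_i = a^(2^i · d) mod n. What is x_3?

781

n − 1 = 1104 = 2^4 · 69, so s = 4 and d = 69.
x_0 = 258^69 mod 1105 = 73.
x_1 = 73^2 mod 1105 = 909.
x_2 = 909^2 mod 1105 = 846.
x_3 = 846^2 mod 1105 = 781.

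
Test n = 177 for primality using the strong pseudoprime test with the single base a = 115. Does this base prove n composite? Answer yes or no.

yes

n − 1 = 176 = 2^4 · 11, so s = 4 and d = 11.
x_0 = 115^11 mod 177 = 148.
x_0 is neither 1 nor 176, so continue squaring.
x_1 = 148^2 mod 177 = 133.
x_2 = 133^2 mod 177 = 166.
x_3 = 166^2 mod 177 = 121.
Reached i = s−1 = 3 without hitting −1: 115 is a Miller–Rabin witness and 177 is composite.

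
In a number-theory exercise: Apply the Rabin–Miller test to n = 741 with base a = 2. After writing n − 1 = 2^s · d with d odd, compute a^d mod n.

n − 1 = 740 = 2^2 · 185, so s = 2 and d = 185.
Repeated squaring mod 741: 2^1 ≡ 2, 2^2 ≡ 4, 2^4 ≡ 16, 2^8 ≡ 256, 2^16 ≡ 328, 2^32 ≡ 139, 2^64 ≡ 55, 2^128 ≡ 61.
185 = 128 + 32 + 16 + 8 + 1, so 2^185 ≡ 61·139·328·256·2 ≡ 32 (mod 741).

32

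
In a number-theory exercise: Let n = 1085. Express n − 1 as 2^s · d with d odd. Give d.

271

Halving: 1084 → 542 → 271; 271 is odd.
So 1084 = 2^2 · 271.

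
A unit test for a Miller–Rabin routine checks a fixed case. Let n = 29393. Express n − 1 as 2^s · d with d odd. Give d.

Halving: 29392 → 14696 → 7348 → 3674 → 1837; 1837 is odd.
So 29392 = 2^4 · 1837.

1837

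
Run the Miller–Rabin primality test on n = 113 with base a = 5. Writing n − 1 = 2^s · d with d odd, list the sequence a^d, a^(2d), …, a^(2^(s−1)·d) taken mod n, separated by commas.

n − 1 = 112 = 2^4 · 7, so s = 4 and d = 7.
x_0 = 5^7 mod 113 = 42.
x_1 = 42^2 mod 113 = 69.
x_2 = 69^2 mod 113 = 15.
x_3 = 15^2 mod 113 = 112.

42, 69, 15, 112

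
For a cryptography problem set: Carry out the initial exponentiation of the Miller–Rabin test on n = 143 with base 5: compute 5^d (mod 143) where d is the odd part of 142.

60

n − 1 = 142 = 2^1 · 71, so s = 1 and d = 71.
By repeated squaring, 5^71 ≡ 60 (mod 143).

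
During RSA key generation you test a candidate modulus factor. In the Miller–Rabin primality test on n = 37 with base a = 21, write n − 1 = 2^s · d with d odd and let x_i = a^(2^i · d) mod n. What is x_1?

1

n − 1 = 36 = 2^2 · 9, so s = 2 and d = 9.
Repeated squaring mod 37: 21^1 ≡ 21, 21^2 ≡ 34, 21^4 ≡ 9, 21^8 ≡ 7.
9 = 8 + 1, so 21^9 ≡ 7·21 ≡ 36 (mod 37).
x_0 = 36.
x_1 = 36^2 mod 37 = 1.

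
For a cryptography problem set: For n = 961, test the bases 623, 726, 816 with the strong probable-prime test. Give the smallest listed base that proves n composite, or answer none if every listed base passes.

n − 1 = 960 = 2^6 · 15, so s = 6 and d = 15.
Base 623: x_0 = 623^15 mod 961 = 960. x_0 = 960 ≡ −1, so 623 is not a witness.
Base 726: x_0 = 726^15 mod 961 = 960. x_0 = 960 ≡ −1, so 726 is not a witness.
Base 816: x_0 = 816^15 mod 961 = 1. x_0 = 1, so 816 is not a witness.
No listed base is a witness for 961.

none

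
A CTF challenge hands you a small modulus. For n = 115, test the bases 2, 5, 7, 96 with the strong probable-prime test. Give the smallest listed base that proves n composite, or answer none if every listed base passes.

n − 1 = 114 = 2^1 · 57, so s = 1 and d = 57.
Base 2: x_0 = 2^57 mod 115 = 27. x_0 ∉ {1, 114} and s = 1, so 2 is a Miller–Rabin witness and 115 is composite.
Base 5: x_0 = 5^57 mod 115 = 90. x_0 ∉ {1, 114} and s = 1, so 5 is a Miller–Rabin witness and 115 is composite.
Base 7: x_0 = 7^57 mod 115 = 112. x_0 ∉ {1, 114} and s = 1, so 7 is a Miller–Rabin witness and 115 is composite.
Base 96: x_0 = 96^57 mod 115 = 16. x_0 ∉ {1, 114} and s = 1, so 96 is a Miller–Rabin witness and 115 is composite.
The smallest witness among the given bases is 2.

2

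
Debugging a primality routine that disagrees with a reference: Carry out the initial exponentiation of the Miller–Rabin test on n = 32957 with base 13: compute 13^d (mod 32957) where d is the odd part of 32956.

30590

n − 1 = 32956 = 2^2 · 8239, so s = 2 and d = 8239.
By repeated squaring, 13^8239 ≡ 30590 (mod 32957).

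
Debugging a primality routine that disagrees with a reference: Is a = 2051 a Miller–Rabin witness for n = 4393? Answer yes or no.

n − 1 = 4392 = 2^3 · 549, so s = 3 and d = 549.
x_0 = 2051^549 mod 4393 = 443.
x_0 is neither 1 nor 4392, so continue squaring.
x_1 = 443^2 mod 4393 = 2957.
x_2 = 2957^2 mod 4393 = 1779.
Reached i = s−1 = 2 without hitting −1: 2051 is a Miller–Rabin witness and 4393 is composite.

yes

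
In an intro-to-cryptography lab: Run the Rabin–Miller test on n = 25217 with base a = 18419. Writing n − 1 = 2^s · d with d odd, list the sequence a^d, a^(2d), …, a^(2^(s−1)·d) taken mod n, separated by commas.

n − 1 = 25216 = 2^7 · 197, so s = 7 and d = 197.
x_0 = 18419^197 mod 25217 = 17186.
x_1 = 17186^2 mod 25217 = 17092.
x_2 = 17092^2 mod 25217 = 22736.
x_3 = 22736^2 mod 25217 = 2413.
x_4 = 2413^2 mod 25217 = 22659.
x_5 = 22659^2 mod 25217 = 12161.
x_6 = 12161^2 mod 25217 = 17433.

17186, 17092, 22736, 2413, 22659, 12161, 17433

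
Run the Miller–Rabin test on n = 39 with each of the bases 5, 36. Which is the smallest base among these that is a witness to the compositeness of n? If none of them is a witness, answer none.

5

n − 1 = 38 = 2^1 · 19, so s = 1 and d = 19.
Base 5: x_0 = 5^19 mod 39 = 8. x_0 ∉ {1, 38} and s = 1, so 5 is a Miller–Rabin witness and 39 is composite.
Base 36: x_0 = 36^19 mod 39 = 36. x_0 ∉ {1, 38} and s = 1, so 36 is a Miller–Rabin witness and 39 is composite.
The smallest witness among the given bases is 5.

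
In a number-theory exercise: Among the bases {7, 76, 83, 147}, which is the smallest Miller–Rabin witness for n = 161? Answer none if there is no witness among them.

7

n − 1 = 160 = 2^5 · 5, so s = 5 and d = 5.
Base 7: x_0 = 7^5 mod 161 = 63. x_0 is neither 1 nor 160, so continue squaring. x_1 = 63^2 mod 161 = 105. x_2 = 105^2 mod 161 = 77. x_3 = 77^2 mod 161 = 133. x_4 = 133^2 mod 161 = 140. Reached i = s−1 = 4 without hitting −1: 7 is a Miller–Rabin witness and 161 is composite.
Base 76: x_0 = 76^5 mod 161 = 132. x_0 is neither 1 nor 160, so continue squaring. x_1 = 132^2 mod 161 = 36. x_2 = 36^2 mod 161 = 8. x_3 = 8^2 mod 161 = 64. x_4 = 64^2 mod 161 = 71. Reached i = s−1 = 4 without hitting −1: 76 is a Miller–Rabin witness and 161 is composite.
Base 83: x_0 = 83^5 mod 161 = 153. x_0 is neither 1 nor 160, so continue squaring. x_1 = 153^2 mod 161 = 64. x_2 = 64^2 mod 161 = 71. x_3 = 71^2 mod 161 = 50. x_4 = 50^2 mod 161 = 85. Reached i = s−1 = 4 without hitting −1: 83 is a Miller–Rabin witness and 161 is composite.
Base 147: x_0 = 147^5 mod 161 = 77. x_0 is neither 1 nor 160, so continue squaring. x_1 = 77^2 mod 161 = 133. x_2 = 133^2 mod 161 = 140. x_3 = 140^2 mod 161 = 119. x_4 = 119^2 mod 161 = 154. Reached i = s−1 = 4 without hitting −1: 147 is a Miller–Rabin witness and 161 is composite.
The smallest witness among the given bases is 7.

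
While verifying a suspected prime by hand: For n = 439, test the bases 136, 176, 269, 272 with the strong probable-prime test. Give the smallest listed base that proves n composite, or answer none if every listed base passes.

n − 1 = 438 = 2^1 · 219, so s = 1 and d = 219.
Base 136: x_0 = 136^219 mod 439 = 438. x_0 = 438 ≡ −1, so 136 is not a witness.
Base 176: x_0 = 176^219 mod 439 = 1. x_0 = 1, so 176 is not a witness.
Base 269: x_0 = 269^219 mod 439 = 1. x_0 = 1, so 269 is not a witness.
Base 272: x_0 = 272^219 mod 439 = 438. x_0 = 438 ≡ −1, so 272 is not a witness.
No listed base is a witness for 439.

none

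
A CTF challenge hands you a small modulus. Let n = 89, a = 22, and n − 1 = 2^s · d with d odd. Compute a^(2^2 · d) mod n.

1

n − 1 = 88 = 2^3 · 11, so s = 3 and d = 11.
x_0 = 22^11 mod 89 = 88.
x_1 = 88^2 mod 89 = 1.
x_2 = 1^2 mod 89 = 1.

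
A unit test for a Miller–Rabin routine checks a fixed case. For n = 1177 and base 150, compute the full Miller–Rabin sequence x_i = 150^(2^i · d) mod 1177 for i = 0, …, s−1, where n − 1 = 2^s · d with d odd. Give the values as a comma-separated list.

633, 509, 141

n − 1 = 1176 = 2^3 · 147, so s = 3 and d = 147.
x_0 = 150^147 mod 1177 = 633.
x_1 = 633^2 mod 1177 = 509.
x_2 = 509^2 mod 1177 = 141.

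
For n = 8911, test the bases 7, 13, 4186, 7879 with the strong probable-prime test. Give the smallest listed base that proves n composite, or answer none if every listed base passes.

n − 1 = 8910 = 2^1 · 4455, so s = 1 and d = 4455.
Base 7: x_0 = 7^4455 mod 8911 = 1540. x_0 ∉ {1, 8910} and s = 1, so 7 is a Miller–Rabin witness and 8911 is composite.
Base 13: x_0 = 13^4455 mod 8911 = 8910. x_0 = 8910 ≡ −1, so 13 is not a witness.
Base 4186: x_0 = 4186^4455 mod 8911 = 1540. x_0 ∉ {1, 8910} and s = 1, so 4186 is a Miller–Rabin witness and 8911 is composite.
Base 7879: x_0 = 7879^4455 mod 8911 = 6098. x_0 ∉ {1, 8910} and s = 1, so 7879 is a Miller–Rabin witness and 8911 is composite.
The smallest witness among the given bases is 7.

7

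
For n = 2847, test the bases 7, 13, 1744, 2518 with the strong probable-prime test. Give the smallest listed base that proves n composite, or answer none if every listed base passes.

7

n − 1 = 2846 = 2^1 · 1423, so s = 1 and d = 1423.
Base 7: x_0 = 7^1423 mod 2847 = 760. x_0 ∉ {1, 2846} and s = 1, so 7 is a Miller–Rabin witness and 2847 is composite.
Base 13: x_0 = 13^1423 mod 2847 = 1300. x_0 ∉ {1, 2846} and s = 1, so 13 is a Miller–Rabin witness and 2847 is composite.
Base 1744: x_0 = 1744^1423 mod 2847 = 2182. x_0 ∉ {1, 2846} and s = 1, so 1744 is a Miller–Rabin witness and 2847 is composite.
Base 2518: x_0 = 2518^1423 mod 2847 = 2518. x_0 ∉ {1, 2846} and s = 1, so 2518 is a Miller–Rabin witness and 2847 is composite.
The smallest witness among the given bases is 7.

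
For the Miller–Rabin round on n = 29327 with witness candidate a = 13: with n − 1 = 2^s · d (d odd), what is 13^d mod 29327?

n − 1 = 29326 = 2^1 · 14663, so s = 1 and d = 14663.
By repeated squaring, 13^14663 ≡ 1 (mod 29327).

1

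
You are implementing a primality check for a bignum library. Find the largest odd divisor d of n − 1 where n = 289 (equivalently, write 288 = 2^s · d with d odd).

9

Halving: 288 → 144 → 72 → 36 → 18 → 9; 9 is odd.
So 288 = 2^5 · 9.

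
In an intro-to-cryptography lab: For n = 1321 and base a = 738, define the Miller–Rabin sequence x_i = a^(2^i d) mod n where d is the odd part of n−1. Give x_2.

1

n − 1 = 1320 = 2^3 · 165, so s = 3 and d = 165.
x_0 = 738^165 mod 1321 = 1320.
x_1 = 1320^2 mod 1321 = 1.
x_2 = 1^2 mod 1321 = 1.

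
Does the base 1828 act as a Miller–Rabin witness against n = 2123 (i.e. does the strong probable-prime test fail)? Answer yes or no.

yes

n − 1 = 2122 = 2^1 · 1061, so s = 1 and d = 1061.
x_0 = 1828^1061 mod 2123 = 431.
x_0 ∉ {1, 2122} and s = 1, so 1828 is a Miller–Rabin witness and 2123 is composite.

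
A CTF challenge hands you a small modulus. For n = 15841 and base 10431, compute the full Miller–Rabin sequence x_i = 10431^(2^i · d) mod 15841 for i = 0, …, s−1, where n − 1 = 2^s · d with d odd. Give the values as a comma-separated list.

2262, 1, 1, 1, 1

n − 1 = 15840 = 2^5 · 495, so s = 5 and d = 495.
x_0 = 10431^495 mod 15841 = 2262.
x_1 = 2262^2 mod 15841 = 1.
x_2 = 1^2 mod 15841 = 1.
x_3 = 1^2 mod 15841 = 1.
x_4 = 1^2 mod 15841 = 1.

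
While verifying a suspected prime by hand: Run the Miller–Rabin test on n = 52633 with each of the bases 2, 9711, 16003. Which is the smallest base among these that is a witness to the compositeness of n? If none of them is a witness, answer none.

n − 1 = 52632 = 2^3 · 6579, so s = 3 and d = 6579.
Base 2: x_0 = 2^6579 mod 52633 = 1. x_0 = 1, so 2 is not a witness.
Base 9711: x_0 = 9711^6579 mod 52633 = 1. x_0 = 1, so 9711 is not a witness.
Base 16003: x_0 = 16003^6579 mod 52633 = 1. x_0 = 1, so 16003 is not a witness.
No listed base is a witness for 52633.

none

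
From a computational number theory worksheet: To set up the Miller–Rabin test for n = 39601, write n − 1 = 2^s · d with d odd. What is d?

2475

Halving: 39600 → 19800 → 9900 → 4950 → 2475; 2475 is odd.
So 39600 = 2^4 · 2475.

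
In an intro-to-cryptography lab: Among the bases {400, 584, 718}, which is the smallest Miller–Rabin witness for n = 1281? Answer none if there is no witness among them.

n − 1 = 1280 = 2^8 · 5, so s = 8 and d = 5.
Base 400: x_0 = 400^5 mod 1281 = 1. x_0 = 1, so 400 is not a witness.
Base 584: x_0 = 584^5 mod 1281 = 509. x_0 is neither 1 nor 1280, so continue squaring. x_1 = 509^2 mod 1281 = 319. x_2 = 319^2 mod 1281 = 562. x_3 = 562^2 mod 1281 = 718. x_4 = 718^2 mod 1281 = 562. x_5 = 562^2 mod 1281 = 718. x_6 = 718^2 mod 1281 = 562. x_7 = 562^2 mod 1281 = 718. Reached i = s−1 = 7 without hitting −1: 584 is a Miller–Rabin witness and 1281 is composite.
Base 718: x_0 = 718^5 mod 1281 = 562. x_0 is neither 1 nor 1280, so continue squaring. x_1 = 562^2 mod 1281 = 718. x_2 = 718^2 mod 1281 = 562. x_3 = 562^2 mod 1281 = 718. x_4 = 718^2 mod 1281 = 562. x_5 = 562^2 mod 1281 = 718. x_6 = 718^2 mod 1281 = 562. x_7 = 562^2 mod 1281 = 718. Reached i = s−1 = 7 without hitting −1: 718 is a Miller–Rabin witness and 1281 is composite.
The smallest witness among the given bases is 584.

584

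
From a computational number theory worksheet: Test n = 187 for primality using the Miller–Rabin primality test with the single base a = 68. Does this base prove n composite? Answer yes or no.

n − 1 = 186 = 2^1 · 93, so s = 1 and d = 93.
Repeated squaring mod 187: 68^1 ≡ 68, 68^2 ≡ 136, 68^4 ≡ 170, 68^8 ≡ 102, 68^16 ≡ 119, 68^32 ≡ 136, 68^64 ≡ 170.
93 = 64 + 16 + 8 + 4 + 1, so 68^93 ≡ 170·119·102·170·68 ≡ 85 (mod 187).
x_0 = 68^93 mod 187 = 85.
x_0 ∉ {1, 186} and s = 1, so 68 is a Miller–Rabin witness and 187 is composite.

yes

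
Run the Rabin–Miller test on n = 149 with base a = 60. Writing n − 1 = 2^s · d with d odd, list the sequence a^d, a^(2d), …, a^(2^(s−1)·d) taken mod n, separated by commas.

n − 1 = 148 = 2^2 · 37, so s = 2 and d = 37.
x_0 = 60^37 mod 149 = 105.
x_1 = 105^2 mod 149 = 148.

105, 148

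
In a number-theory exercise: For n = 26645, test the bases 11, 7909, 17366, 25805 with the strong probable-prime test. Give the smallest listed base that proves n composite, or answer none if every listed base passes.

11

n − 1 = 26644 = 2^2 · 6661, so s = 2 and d = 6661.
Base 11: x_0 = 11^6661 mod 26645 = 4661. x_0 is neither 1 nor 26644, so continue squaring. x_1 = 4661^2 mod 26645 = 9246. Reached i = s−1 = 1 without hitting −1: 11 is a Miller–Rabin witness and 26645 is composite.
Base 7909: x_0 = 7909^6661 mod 26645 = 2069. x_0 is neither 1 nor 26644, so continue squaring. x_1 = 2069^2 mod 26645 = 17561. Reached i = s−1 = 1 without hitting −1: 7909 is a Miller–Rabin witness and 26645 is composite.
Base 17366: x_0 = 17366^6661 mod 26645 = 19556. x_0 is neither 1 nor 26644, so continue squaring. x_1 = 19556^2 mod 26645 = 1451. Reached i = s−1 = 1 without hitting −1: 17366 is a Miller–Rabin witness and 26645 is composite.
Base 25805: x_0 = 25805^6661 mod 26645 = 6095. x_0 is neither 1 nor 26644, so continue squaring. x_1 = 6095^2 mod 26645 = 5895. Reached i = s−1 = 1 without hitting −1: 25805 is a Miller–Rabin witness and 26645 is composite.
The smallest witness among the given bases is 11.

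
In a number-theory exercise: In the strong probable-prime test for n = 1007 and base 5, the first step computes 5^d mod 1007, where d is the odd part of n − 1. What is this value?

n − 1 = 1006 = 2^1 · 503, so s = 1 and d = 503.
Repeated squaring mod 1007: 5^1 ≡ 5, 5^2 ≡ 25, 5^4 ≡ 625, 5^8 ≡ 916, 5^16 ≡ 225, 5^32 ≡ 275, 5^64 ≡ 100, 5^128 ≡ 937, 5^256 ≡ 872.
503 = 256 + 128 + 64 + 32 + 16 + 4 + 2 + 1, so 5^503 ≡ 872·937·100·275·225·625·25·5 ≡ 137 (mod 1007).

137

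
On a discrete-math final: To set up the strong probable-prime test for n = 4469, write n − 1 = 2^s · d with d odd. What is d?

Halving: 4468 → 2234 → 1117; 1117 is odd.
So 4468 = 2^2 · 1117.

1117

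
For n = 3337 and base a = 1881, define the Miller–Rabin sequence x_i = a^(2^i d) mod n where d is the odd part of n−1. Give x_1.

1129

n − 1 = 3336 = 2^3 · 417, so s = 3 and d = 417.
x_0 = 1881^417 mod 3337 = 1270.
x_1 = 1270^2 mod 3337 = 1129.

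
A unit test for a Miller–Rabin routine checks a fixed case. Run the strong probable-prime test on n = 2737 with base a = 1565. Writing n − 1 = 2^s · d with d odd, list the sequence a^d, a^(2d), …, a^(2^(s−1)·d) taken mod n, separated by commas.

1, 1, 1, 1

n − 1 = 2736 = 2^4 · 171, so s = 4 and d = 171.
x_0 = 1565^171 mod 2737 = 1.
x_1 = 1^2 mod 2737 = 1.
x_2 = 1^2 mod 2737 = 1.
x_3 = 1^2 mod 2737 = 1.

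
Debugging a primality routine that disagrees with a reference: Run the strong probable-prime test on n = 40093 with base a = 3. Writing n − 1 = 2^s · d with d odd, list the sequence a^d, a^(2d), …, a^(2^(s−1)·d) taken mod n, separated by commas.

n − 1 = 40092 = 2^2 · 10023, so s = 2 and d = 10023.
x_0 = 3^10023 mod 40093 = 1.
x_1 = 1^2 mod 40093 = 1.

1, 1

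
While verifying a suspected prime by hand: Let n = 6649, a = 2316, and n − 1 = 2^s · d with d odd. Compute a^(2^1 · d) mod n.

n − 1 = 6648 = 2^3 · 831, so s = 3 and d = 831.
x_0 = 2316^831 mod 6649 = 826.
x_1 = 826^2 mod 6649 = 4078.

4078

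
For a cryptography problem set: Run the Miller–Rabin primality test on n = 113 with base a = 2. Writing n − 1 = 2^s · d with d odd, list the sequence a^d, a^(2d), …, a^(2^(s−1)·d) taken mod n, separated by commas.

15, 112, 1, 1

n − 1 = 112 = 2^4 · 7, so s = 4 and d = 7.
x_0 = 2^7 mod 113 = 15.
x_1 = 15^2 mod 113 = 112.
x_2 = 112^2 mod 113 = 1.
x_3 = 1^2 mod 113 = 1.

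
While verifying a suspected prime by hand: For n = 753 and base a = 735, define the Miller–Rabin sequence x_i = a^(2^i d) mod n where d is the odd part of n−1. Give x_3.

735

n − 1 = 752 = 2^4 · 47, so s = 4 and d = 47.
x_0 = 735^47 mod 753 = 591.
x_1 = 591^2 mod 753 = 642.
x_2 = 642^2 mod 753 = 273.
x_3 = 273^2 mod 753 = 735.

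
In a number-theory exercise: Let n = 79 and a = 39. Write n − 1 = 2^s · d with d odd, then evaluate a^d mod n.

78

n − 1 = 78 = 2^1 · 39, so s = 1 and d = 39.
Repeated squaring mod 79: 39^1 ≡ 39, 39^2 ≡ 20, 39^4 ≡ 5, 39^8 ≡ 25, 39^16 ≡ 72, 39^32 ≡ 49.
39 = 32 + 4 + 2 + 1, so 39^39 ≡ 49·5·20·39 ≡ 78 (mod 79).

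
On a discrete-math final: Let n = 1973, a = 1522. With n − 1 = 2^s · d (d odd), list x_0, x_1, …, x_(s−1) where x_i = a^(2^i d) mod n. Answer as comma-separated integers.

1972, 1

n − 1 = 1972 = 2^2 · 493, so s = 2 and d = 493.
x_0 = 1522^493 mod 1973 = 1972.
x_1 = 1972^2 mod 1973 = 1.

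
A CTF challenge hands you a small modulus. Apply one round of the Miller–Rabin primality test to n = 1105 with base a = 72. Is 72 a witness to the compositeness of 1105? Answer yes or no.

n − 1 = 1104 = 2^4 · 69, so s = 4 and d = 69.
x_0 = 72^69 mod 1105 = 242.
x_0 is neither 1 nor 1104, so continue squaring.
x_1 = 242^2 mod 1105 = 1104.
x_1 ≡ −1, so 72 is not a witness.

no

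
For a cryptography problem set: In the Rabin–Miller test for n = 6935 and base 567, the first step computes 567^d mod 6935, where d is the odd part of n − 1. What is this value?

n − 1 = 6934 = 2^1 · 3467, so s = 1 and d = 3467.
By repeated squaring, 567^3467 ≡ 408 (mod 6935).

408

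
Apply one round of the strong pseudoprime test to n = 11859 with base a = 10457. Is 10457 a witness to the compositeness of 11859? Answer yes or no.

n − 1 = 11858 = 2^1 · 5929, so s = 1 and d = 5929.
x_0 = 10457^5929 mod 11859 = 200.
x_0 ∉ {1, 11858} and s = 1, so 10457 is a Miller–Rabin witness and 11859 is composite.

yes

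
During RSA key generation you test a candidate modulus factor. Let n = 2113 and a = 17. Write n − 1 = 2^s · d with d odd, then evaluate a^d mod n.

226

n − 1 = 2112 = 2^6 · 33, so s = 6 and d = 33.
17^33 mod 2113 = 226.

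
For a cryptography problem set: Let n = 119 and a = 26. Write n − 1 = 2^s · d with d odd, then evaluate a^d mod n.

66

n − 1 = 118 = 2^1 · 59, so s = 1 and d = 59.
26^59 mod 119 = 66.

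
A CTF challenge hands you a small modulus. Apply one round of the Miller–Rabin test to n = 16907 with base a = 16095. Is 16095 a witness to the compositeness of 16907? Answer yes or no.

n − 1 = 16906 = 2^1 · 8453, so s = 1 and d = 8453.
x_0 = 16095^8453 mod 16907 = 6641.
x_0 ∉ {1, 16906} and s = 1, so 16095 is a Miller–Rabin witness and 16907 is composite.

yes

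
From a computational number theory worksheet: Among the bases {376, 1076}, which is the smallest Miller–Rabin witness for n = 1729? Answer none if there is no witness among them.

n − 1 = 1728 = 2^6 · 27, so s = 6 and d = 27.
Base 376: x_0 = 376^27 mod 1729 = 1728. x_0 = 1728 ≡ −1, so 376 is not a witness.
Base 1076: x_0 = 1076^27 mod 1729 = 1728. x_0 = 1728 ≡ −1, so 1076 is not a witness.
No listed base is a witness for 1729.

none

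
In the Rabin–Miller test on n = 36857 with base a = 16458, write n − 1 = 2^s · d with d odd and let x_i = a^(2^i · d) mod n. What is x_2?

n − 1 = 36856 = 2^3 · 4607, so s = 3 and d = 4607.
x_0 = 16458^4607 mod 36857 = 36856.
x_1 = 36856^2 mod 36857 = 1.
x_2 = 1^2 mod 36857 = 1.

1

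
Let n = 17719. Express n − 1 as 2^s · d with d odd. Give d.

Halving: 17718 → 8859; 8859 is odd.
So 17718 = 2^1 · 8859.

8859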